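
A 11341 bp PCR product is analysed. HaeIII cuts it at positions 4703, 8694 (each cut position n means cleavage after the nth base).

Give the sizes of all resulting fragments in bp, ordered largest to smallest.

4703, 3991, 2647 bp

Linear molecule, 2 cuts → 3 fragments:
  4703 − 0 = 4703 bp
  8694 − 4703 = 3991 bp
  11341 − 8694 = 2647 bp
Sorted largest to smallest: 4703, 3991, 2647 bp.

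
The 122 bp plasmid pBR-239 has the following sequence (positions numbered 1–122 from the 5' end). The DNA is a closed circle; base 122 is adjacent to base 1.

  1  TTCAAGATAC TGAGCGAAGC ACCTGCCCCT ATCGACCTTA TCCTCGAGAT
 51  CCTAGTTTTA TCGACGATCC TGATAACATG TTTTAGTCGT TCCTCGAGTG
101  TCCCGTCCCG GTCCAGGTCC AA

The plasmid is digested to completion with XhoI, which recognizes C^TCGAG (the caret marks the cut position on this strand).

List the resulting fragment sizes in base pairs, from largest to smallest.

72, 50 bp

XhoI sites (CTCGAG) start at positions 43, 93.
XhoI cuts after the first base of each site, so after positions 43, 93.
Circular molecule, 2 cuts → 2 fragments:
  44–93 → 50 bp
  94–122 then 1–43 → 29 + 43 = 72 bp
Sorted largest to smallest: 72, 50 bp.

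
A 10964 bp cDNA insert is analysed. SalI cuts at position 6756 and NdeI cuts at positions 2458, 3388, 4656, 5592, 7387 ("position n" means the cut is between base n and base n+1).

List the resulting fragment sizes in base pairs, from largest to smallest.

Combined cut positions (sorted): 2458, 3388, 4656, 5592, 6756, 7387.
Linear molecule, 6 cuts → 7 fragments:
  2458 − 0 = 2458 bp
  3388 − 2458 = 930 bp
  4656 − 3388 = 1268 bp
  5592 − 4656 = 936 bp
  6756 − 5592 = 1164 bp
  7387 − 6756 = 631 bp
  10964 − 7387 = 3577 bp
Sorted largest to smallest: 3577, 2458, 1268, 1164, 936, 930, 631 bp.

3577, 2458, 1268, 1164, 936, 930, 631 bp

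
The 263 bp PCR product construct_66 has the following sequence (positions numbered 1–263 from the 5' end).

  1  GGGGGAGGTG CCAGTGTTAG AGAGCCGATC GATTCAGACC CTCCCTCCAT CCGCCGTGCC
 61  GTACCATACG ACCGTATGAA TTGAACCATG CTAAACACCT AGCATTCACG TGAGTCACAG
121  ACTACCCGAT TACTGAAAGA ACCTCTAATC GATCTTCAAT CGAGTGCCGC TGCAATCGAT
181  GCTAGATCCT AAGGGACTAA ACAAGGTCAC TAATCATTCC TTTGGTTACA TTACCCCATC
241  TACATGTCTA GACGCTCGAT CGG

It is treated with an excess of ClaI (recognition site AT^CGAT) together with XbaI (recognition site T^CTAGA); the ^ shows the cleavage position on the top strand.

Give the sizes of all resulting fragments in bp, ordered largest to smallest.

120, 71, 29, 27, 16 bp

ClaI sites (ATCGAT) start at positions 28, 148, 175.
ClaI cuts after base 2 of each site, so after positions 29, 149, 176.
The XbaI site (TCTAGA) starts at position 247.
XbaI cuts after the first base of each site, so after position 247.
Combined cut positions: 29, 149, 176, 247.
Linear molecule, 4 cuts → 5 fragments:
  1–29 → 29 bp
  30–149 → 120 bp
  150–176 → 27 bp
  177–247 → 71 bp
  248–263 → 16 bp
Sorted largest to smallest: 120, 71, 29, 27, 16 bp.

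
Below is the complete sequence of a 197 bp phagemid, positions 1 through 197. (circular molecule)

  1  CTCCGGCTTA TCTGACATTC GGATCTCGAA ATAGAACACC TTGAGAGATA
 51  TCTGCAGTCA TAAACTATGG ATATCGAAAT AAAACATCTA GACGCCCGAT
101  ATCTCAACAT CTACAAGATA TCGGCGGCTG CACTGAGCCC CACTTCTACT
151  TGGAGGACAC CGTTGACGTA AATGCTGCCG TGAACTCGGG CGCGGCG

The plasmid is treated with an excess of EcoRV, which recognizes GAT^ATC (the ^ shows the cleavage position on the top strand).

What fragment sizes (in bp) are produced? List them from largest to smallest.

127, 28, 23, 19 bp

EcoRV sites (GATATC) start at positions 47, 70, 98, 117.
EcoRV cuts after base 3 of each site, so after positions 49, 72, 100, 119.
Circular molecule, 4 cuts → 4 fragments:
  50–72 → 23 bp
  73–100 → 28 bp
  101–119 → 19 bp
  120–197 then 1–49 → 78 + 49 = 127 bp
Sorted largest to smallest: 127, 28, 23, 19 bp.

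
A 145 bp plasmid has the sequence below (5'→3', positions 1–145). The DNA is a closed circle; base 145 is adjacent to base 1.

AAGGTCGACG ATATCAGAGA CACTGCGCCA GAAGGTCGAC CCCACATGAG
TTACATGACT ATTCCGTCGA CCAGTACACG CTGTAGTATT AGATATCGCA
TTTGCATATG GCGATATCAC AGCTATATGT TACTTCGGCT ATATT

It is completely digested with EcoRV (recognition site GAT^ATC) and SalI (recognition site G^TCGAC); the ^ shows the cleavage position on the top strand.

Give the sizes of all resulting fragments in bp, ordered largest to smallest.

EcoRV sites (GATATC) start at positions 10, 92, 113.
EcoRV cuts after base 3 of each site, so after positions 12, 94, 115.
SalI sites (GTCGAC) start at positions 4, 35, 66.
SalI cuts after the first base of each site, so after positions 4, 35, 66.
Combined cut positions: 4, 12, 35, 66, 94, 115.
Circular molecule, 6 cuts → 6 fragments:
  5–12 → 8 bp
  13–35 → 23 bp
  36–66 → 31 bp
  67–94 → 28 bp
  95–115 → 21 bp
  116–145 then 1–4 → 30 + 4 = 34 bp
Sorted largest to smallest: 34, 31, 28, 23, 21, 8 bp.

34, 31, 28, 23, 21, 8 bp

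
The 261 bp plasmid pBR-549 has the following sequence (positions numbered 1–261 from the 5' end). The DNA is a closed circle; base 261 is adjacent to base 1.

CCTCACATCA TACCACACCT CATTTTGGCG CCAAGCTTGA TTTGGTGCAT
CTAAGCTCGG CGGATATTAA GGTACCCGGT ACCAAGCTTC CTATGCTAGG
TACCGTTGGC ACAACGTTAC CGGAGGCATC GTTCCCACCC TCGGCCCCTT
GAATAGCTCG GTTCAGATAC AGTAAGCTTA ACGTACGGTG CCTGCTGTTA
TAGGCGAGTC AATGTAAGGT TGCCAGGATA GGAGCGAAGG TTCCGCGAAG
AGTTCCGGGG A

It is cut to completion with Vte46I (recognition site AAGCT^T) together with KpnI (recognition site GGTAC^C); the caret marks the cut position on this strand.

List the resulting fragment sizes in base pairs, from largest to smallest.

Vte46I sites (AAGCTT) start at positions 33, 84, 174.
Vte46I cuts after base 5 of each site (before the last base), so after positions 37, 88, 178.
KpnI sites (GGTACC) start at positions 71, 78, 99.
KpnI cuts after base 5 of each site (before the last base), so after positions 75, 82, 103.
Combined cut positions: 37, 75, 82, 88, 103, 178.
Circular molecule, 6 cuts → 6 fragments:
  38–75 → 38 bp
  76–82 → 7 bp
  83–88 → 6 bp
  89–103 → 15 bp
  104–178 → 75 bp
  179–261 then 1–37 → 83 + 37 = 120 bp
Sorted largest to smallest: 120, 75, 38, 15, 7, 6 bp.

120, 75, 38, 15, 7, 6 bp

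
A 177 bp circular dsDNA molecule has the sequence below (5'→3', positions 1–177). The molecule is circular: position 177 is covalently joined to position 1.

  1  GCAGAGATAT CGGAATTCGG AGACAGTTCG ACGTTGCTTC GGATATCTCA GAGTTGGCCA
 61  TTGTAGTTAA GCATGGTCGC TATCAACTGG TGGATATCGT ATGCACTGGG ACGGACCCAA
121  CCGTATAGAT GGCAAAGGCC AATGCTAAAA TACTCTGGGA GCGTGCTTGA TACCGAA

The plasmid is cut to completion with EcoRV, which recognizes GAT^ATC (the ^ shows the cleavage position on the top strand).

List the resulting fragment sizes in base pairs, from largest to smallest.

EcoRV sites (GATATC) start at positions 6, 42, 93.
EcoRV cuts after base 3 of each site, so after positions 8, 44, 95.
Circular molecule, 3 cuts → 3 fragments:
  9–44 → 36 bp
  45–95 → 51 bp
  96–177 then 1–8 → 82 + 8 = 90 bp
Sorted largest to smallest: 90, 51, 36 bp.

90, 51, 36 bp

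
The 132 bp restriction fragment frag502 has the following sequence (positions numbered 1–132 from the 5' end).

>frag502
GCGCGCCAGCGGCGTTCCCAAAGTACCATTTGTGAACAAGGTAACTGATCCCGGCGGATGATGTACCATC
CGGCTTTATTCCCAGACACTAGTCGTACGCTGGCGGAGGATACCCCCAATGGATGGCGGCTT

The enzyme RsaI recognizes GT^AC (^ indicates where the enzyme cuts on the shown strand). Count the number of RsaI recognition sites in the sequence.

GTAC occurs starting at positions 23, 63, 95.
RsaI cuts at 3 sites.

3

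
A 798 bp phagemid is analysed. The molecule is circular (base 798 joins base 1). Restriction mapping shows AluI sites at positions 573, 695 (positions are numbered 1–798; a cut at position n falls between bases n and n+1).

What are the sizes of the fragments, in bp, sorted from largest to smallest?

Circular molecule, 2 cuts → 2 fragments:
  695 − 573 = 122 bp
  wrap: 798 − 695 + 573 = 676 bp
Sorted largest to smallest: 676, 122 bp.

676, 122 bp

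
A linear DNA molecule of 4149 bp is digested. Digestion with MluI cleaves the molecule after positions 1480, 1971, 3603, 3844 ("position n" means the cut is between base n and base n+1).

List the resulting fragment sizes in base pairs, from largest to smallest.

1632, 1480, 491, 305, 241 bp

Linear molecule, 4 cuts → 5 fragments:
  1480 − 0 = 1480 bp
  1971 − 1480 = 491 bp
  3603 − 1971 = 1632 bp
  3844 − 3603 = 241 bp
  4149 − 3844 = 305 bp
Sorted largest to smallest: 1632, 1480, 491, 305, 241 bp.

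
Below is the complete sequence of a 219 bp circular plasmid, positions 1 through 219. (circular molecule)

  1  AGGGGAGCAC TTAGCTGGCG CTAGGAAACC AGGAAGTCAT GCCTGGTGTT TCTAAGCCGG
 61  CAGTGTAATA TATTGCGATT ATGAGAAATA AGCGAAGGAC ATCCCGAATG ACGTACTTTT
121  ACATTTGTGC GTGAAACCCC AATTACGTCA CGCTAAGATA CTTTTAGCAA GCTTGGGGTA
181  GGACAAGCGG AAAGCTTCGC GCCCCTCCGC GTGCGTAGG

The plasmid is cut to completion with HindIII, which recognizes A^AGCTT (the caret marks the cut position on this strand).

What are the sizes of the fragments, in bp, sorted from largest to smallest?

196, 23 bp

HindIII sites (AAGCTT) start at positions 169, 192.
HindIII cuts after the first base of each site, so after positions 169, 192.
Circular molecule, 2 cuts → 2 fragments:
  170–192 → 23 bp
  193–219 then 1–169 → 27 + 169 = 196 bp
Sorted largest to smallest: 196, 23 bp.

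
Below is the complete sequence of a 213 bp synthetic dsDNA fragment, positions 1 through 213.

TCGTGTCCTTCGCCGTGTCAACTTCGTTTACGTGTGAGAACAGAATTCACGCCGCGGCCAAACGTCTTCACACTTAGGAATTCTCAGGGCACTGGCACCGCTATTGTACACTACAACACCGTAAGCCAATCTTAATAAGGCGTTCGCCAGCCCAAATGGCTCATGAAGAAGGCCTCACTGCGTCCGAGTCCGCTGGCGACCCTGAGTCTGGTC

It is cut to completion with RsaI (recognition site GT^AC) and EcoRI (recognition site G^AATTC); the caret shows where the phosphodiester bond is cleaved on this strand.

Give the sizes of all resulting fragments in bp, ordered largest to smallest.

The RsaI site (GTAC) starts at position 106.
RsaI cuts after base 2 of each site, so after position 107.
EcoRI sites (GAATTC) start at positions 43, 78.
EcoRI cuts after the first base of each site, so after positions 43, 78.
Combined cut positions: 43, 78, 107.
Linear molecule, 3 cuts → 4 fragments:
  1–43 → 43 bp
  44–78 → 35 bp
  79–107 → 29 bp
  108–213 → 106 bp
Sorted largest to smallest: 106, 43, 35, 29 bp.

106, 43, 35, 29 bp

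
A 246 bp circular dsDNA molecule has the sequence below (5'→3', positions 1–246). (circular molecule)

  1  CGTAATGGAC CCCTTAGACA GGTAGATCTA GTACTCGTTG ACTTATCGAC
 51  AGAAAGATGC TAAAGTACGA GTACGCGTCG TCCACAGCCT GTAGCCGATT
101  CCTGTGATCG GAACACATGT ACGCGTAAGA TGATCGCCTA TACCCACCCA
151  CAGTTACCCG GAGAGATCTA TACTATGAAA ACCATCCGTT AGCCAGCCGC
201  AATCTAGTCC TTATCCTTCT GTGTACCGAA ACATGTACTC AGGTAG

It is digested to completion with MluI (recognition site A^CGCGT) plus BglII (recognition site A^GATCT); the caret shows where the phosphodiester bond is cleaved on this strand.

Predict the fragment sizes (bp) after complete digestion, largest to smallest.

MluI sites (ACGCGT) start at positions 73, 121.
MluI cuts after the first base of each site, so after positions 73, 121.
BglII sites (AGATCT) start at positions 24, 164.
BglII cuts after the first base of each site, so after positions 24, 164.
Combined cut positions: 24, 73, 121, 164.
Circular molecule, 4 cuts → 4 fragments:
  25–73 → 49 bp
  74–121 → 48 bp
  122–164 → 43 bp
  165–246 then 1–24 → 82 + 24 = 106 bp
Sorted largest to smallest: 106, 49, 48, 43 bp.

106, 49, 48, 43 bp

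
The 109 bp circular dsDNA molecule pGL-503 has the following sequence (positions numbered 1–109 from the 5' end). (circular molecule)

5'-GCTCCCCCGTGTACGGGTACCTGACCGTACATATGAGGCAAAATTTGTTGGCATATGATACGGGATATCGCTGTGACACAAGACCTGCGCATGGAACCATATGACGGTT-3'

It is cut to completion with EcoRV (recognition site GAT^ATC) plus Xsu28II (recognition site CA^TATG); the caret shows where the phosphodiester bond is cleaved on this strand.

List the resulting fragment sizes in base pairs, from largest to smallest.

The EcoRV site (GATATC) starts at position 64.
EcoRV cuts after base 3 of each site, so after position 66.
Xsu28II sites (CATATG) start at positions 30, 52, 98.
Xsu28II cuts after base 2 of each site, so after positions 31, 53, 99.
Combined cut positions: 31, 53, 66, 99.
Circular molecule, 4 cuts → 4 fragments:
  32–53 → 22 bp
  54–66 → 13 bp
  67–99 → 33 bp
  100–109 then 1–31 → 10 + 31 = 41 bp
Sorted largest to smallest: 41, 33, 22, 13 bp.

41, 33, 22, 13 bp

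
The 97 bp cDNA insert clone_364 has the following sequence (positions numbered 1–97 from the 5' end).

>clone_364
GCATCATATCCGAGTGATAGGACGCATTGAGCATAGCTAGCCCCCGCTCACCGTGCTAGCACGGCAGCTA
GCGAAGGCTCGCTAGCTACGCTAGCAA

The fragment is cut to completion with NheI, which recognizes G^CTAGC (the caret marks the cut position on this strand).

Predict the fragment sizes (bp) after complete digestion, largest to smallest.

NheI sites (GCTAGC) start at positions 36, 55, 67, 81, 90.
NheI cuts after the first base of each site, so after positions 36, 55, 67, 81, 90.
Linear molecule, 5 cuts → 6 fragments:
  1–36 → 36 bp
  37–55 → 19 bp
  56–67 → 12 bp
  68–81 → 14 bp
  82–90 → 9 bp
  91–97 → 7 bp
Sorted largest to smallest: 36, 19, 14, 12, 9, 7 bp.

36, 19, 14, 12, 9, 7 bp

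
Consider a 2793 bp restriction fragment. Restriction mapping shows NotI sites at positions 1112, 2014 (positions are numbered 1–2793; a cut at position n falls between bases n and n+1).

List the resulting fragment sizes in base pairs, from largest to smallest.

Linear molecule, 2 cuts → 3 fragments:
  1112 − 0 = 1112 bp
  2014 − 1112 = 902 bp
  2793 − 2014 = 779 bp
Sorted largest to smallest: 1112, 902, 779 bp.

1112, 902, 779 bp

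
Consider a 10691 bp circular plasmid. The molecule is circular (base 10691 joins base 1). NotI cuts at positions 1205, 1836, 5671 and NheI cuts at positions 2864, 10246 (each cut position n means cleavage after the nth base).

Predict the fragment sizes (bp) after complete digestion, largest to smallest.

4575, 2807, 1650, 1028, 631 bp

Combined cut positions (sorted): 1205, 1836, 2864, 5671, 10246.
Circular molecule, 5 cuts → 5 fragments:
  1836 − 1205 = 631 bp
  2864 − 1836 = 1028 bp
  5671 − 2864 = 2807 bp
  10246 − 5671 = 4575 bp
  wrap: 10691 − 10246 + 1205 = 1650 bp
Sorted largest to smallest: 4575, 2807, 1650, 1028, 631 bp.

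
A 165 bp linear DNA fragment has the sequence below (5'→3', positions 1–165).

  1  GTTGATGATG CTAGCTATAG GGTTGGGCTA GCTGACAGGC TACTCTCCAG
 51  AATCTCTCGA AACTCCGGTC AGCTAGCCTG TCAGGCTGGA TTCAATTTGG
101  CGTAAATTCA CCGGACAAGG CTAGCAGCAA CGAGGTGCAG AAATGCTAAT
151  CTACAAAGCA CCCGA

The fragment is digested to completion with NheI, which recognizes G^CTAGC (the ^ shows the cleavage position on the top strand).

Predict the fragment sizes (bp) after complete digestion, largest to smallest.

48, 45, 45, 17, 10 bp

NheI sites (GCTAGC) start at positions 10, 27, 72, 120.
NheI cuts after the first base of each site, so after positions 10, 27, 72, 120.
Linear molecule, 4 cuts → 5 fragments:
  1–10 → 10 bp
  11–27 → 17 bp
  28–72 → 45 bp
  73–120 → 48 bp
  121–165 → 45 bp
Sorted largest to smallest: 48, 45, 45, 17, 10 bp.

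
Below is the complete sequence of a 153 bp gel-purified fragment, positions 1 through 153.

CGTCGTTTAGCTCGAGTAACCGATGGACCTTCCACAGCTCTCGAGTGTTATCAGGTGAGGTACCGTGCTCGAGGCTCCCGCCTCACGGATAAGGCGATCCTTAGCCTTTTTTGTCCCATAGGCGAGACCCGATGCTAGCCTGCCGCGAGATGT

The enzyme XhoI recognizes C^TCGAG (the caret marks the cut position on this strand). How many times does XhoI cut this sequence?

3

CTCGAG occurs starting at positions 11, 40, 68.
XhoI cuts at 3 sites.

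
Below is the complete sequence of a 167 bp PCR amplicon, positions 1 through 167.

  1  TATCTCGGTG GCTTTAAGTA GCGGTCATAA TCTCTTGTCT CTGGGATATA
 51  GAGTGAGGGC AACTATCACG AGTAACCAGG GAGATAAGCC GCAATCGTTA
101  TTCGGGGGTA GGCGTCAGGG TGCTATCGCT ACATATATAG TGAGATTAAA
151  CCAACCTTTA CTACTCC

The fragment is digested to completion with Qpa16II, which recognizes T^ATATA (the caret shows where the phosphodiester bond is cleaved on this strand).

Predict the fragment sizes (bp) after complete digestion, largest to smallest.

The Qpa16II site (TATATA) starts at position 134.
Qpa16II cuts after the first base of each site, so after position 134.
Linear molecule, 1 cut → 2 fragments:
  1–134 → 134 bp
  135–167 → 33 bp
Sorted largest to smallest: 134, 33 bp.

134, 33 bp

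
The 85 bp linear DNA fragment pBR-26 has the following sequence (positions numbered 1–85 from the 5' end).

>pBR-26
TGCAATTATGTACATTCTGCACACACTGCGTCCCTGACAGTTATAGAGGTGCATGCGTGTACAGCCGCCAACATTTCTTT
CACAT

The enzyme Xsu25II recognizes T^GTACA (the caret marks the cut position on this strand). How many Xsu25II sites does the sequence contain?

2

TGTACA occurs starting at positions 9, 58.
Xsu25II cuts at 2 sites.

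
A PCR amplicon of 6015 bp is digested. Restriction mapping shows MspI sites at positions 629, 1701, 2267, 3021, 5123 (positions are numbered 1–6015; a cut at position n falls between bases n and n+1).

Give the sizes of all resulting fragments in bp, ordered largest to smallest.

2102, 1072, 892, 754, 629, 566 bp

Linear molecule, 5 cuts → 6 fragments:
  629 − 0 = 629 bp
  1701 − 629 = 1072 bp
  2267 − 1701 = 566 bp
  3021 − 2267 = 754 bp
  5123 − 3021 = 2102 bp
  6015 − 5123 = 892 bp
Sorted largest to smallest: 2102, 1072, 892, 754, 629, 566 bp.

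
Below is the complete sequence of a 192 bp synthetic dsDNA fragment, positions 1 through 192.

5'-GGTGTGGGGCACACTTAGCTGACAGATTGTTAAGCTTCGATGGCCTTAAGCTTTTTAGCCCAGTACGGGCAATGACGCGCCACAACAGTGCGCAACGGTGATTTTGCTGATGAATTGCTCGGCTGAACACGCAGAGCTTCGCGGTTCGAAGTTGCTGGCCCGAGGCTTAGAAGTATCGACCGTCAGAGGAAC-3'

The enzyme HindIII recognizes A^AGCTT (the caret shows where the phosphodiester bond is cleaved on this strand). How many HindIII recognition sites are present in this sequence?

2

AAGCTT occurs starting at positions 32, 48.
HindIII cuts at 2 sites.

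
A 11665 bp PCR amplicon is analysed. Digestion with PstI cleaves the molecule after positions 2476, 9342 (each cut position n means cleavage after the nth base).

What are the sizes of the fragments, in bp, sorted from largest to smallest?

6866, 2476, 2323 bp

Linear molecule, 2 cuts → 3 fragments:
  2476 − 0 = 2476 bp
  9342 − 2476 = 6866 bp
  11665 − 9342 = 2323 bp
Sorted largest to smallest: 6866, 2476, 2323 bp.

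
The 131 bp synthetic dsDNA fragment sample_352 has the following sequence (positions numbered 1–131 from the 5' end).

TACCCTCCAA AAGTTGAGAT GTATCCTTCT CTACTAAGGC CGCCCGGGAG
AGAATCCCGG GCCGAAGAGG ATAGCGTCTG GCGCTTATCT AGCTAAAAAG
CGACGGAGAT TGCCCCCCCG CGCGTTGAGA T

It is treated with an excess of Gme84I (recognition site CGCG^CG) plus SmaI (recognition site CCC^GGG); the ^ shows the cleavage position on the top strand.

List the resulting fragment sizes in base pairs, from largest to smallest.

The Gme84I site (CGCGCG) starts at position 119.
Gme84I cuts after base 4 of each site, so after position 122.
SmaI sites (CCCGGG) start at positions 43, 56.
SmaI cuts after base 3 of each site, so after positions 45, 58.
Combined cut positions: 45, 58, 122.
Linear molecule, 3 cuts → 4 fragments:
  1–45 → 45 bp
  46–58 → 13 bp
  59–122 → 64 bp
  123–131 → 9 bp
Sorted largest to smallest: 64, 45, 13, 9 bp.

64, 45, 13, 9 bp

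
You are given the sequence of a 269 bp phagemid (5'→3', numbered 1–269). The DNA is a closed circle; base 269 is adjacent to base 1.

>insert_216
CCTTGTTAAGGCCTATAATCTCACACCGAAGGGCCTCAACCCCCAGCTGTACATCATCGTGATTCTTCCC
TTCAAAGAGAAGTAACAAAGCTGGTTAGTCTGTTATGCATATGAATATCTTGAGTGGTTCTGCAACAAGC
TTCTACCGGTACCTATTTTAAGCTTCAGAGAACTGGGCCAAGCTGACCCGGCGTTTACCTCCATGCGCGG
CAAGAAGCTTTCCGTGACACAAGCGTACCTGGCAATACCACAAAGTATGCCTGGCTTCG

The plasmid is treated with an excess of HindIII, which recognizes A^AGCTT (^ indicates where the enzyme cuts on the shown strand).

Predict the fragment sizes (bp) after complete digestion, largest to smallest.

HindIII sites (AAGCTT) start at positions 137, 160, 215.
HindIII cuts after the first base of each site, so after positions 137, 160, 215.
Circular molecule, 3 cuts → 3 fragments:
  138–160 → 23 bp
  161–215 → 55 bp
  216–269 then 1–137 → 54 + 137 = 191 bp
Sorted largest to smallest: 191, 55, 23 bp.

191, 55, 23 bp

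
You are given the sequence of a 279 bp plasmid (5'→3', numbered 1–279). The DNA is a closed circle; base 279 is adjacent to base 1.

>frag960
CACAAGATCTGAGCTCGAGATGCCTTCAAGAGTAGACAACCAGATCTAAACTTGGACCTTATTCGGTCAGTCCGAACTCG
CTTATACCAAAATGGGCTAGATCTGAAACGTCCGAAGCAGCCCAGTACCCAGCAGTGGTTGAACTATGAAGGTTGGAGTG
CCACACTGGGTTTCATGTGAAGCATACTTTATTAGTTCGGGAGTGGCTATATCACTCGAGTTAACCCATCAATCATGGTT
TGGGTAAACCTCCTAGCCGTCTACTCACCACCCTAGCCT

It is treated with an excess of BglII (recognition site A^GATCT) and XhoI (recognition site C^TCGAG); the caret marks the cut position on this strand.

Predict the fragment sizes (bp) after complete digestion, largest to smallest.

BglII sites (AGATCT) start at positions 5, 42, 99.
BglII cuts after the first base of each site, so after positions 5, 42, 99.
XhoI sites (CTCGAG) start at positions 14, 215.
XhoI cuts after the first base of each site, so after positions 14, 215.
Combined cut positions: 5, 14, 42, 99, 215.
Circular molecule, 5 cuts → 5 fragments:
  6–14 → 9 bp
  15–42 → 28 bp
  43–99 → 57 bp
  100–215 → 116 bp
  216–279 then 1–5 → 64 + 5 = 69 bp
Sorted largest to smallest: 116, 69, 57, 28, 9 bp.

116, 69, 57, 28, 9 bp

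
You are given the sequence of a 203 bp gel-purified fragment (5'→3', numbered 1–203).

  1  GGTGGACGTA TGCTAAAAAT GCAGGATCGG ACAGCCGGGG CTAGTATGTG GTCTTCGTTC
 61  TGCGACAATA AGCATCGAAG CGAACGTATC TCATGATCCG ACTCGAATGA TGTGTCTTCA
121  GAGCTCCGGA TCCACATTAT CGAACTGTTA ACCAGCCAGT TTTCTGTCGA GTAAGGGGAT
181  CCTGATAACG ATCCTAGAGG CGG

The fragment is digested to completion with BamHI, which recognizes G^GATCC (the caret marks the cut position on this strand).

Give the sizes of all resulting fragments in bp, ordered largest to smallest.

BamHI sites (GGATCC) start at positions 128, 177.
BamHI cuts after the first base of each site, so after positions 128, 177.
Linear molecule, 2 cuts → 3 fragments:
  1–128 → 128 bp
  129–177 → 49 bp
  178–203 → 26 bp
Sorted largest to smallest: 128, 49, 26 bp.

128, 49, 26 bp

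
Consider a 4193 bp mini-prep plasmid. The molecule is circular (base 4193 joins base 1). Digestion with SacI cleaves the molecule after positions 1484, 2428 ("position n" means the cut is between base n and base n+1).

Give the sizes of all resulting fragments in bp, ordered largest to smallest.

Circular molecule, 2 cuts → 2 fragments:
  2428 − 1484 = 944 bp
  wrap: 4193 − 2428 + 1484 = 3249 bp
Sorted largest to smallest: 3249, 944 bp.

3249, 944 bp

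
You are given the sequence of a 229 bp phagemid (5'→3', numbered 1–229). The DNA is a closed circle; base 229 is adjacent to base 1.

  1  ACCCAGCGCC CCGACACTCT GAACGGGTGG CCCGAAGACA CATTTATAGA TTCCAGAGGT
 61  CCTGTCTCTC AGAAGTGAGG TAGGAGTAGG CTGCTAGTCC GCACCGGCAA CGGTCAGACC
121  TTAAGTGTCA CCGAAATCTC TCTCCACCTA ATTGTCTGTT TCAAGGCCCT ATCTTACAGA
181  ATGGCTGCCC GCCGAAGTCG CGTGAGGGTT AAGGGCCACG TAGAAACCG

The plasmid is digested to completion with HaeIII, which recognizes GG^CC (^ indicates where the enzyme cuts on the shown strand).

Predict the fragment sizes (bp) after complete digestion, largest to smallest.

136, 49, 44 bp

HaeIII sites (GGCC) start at positions 29, 165, 214.
HaeIII cuts after base 2 of each site, so after positions 30, 166, 215.
Circular molecule, 3 cuts → 3 fragments:
  31–166 → 136 bp
  167–215 → 49 bp
  216–229 then 1–30 → 14 + 30 = 44 bp
Sorted largest to smallest: 136, 49, 44 bp.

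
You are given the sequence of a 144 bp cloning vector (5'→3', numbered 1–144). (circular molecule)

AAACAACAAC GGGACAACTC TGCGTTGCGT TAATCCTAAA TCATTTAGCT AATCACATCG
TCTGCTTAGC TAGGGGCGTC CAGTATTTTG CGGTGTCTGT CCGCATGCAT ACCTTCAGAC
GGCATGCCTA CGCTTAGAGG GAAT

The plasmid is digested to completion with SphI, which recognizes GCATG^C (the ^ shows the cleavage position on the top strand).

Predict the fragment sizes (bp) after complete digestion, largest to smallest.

SphI sites (GCATGC) start at positions 103, 122.
SphI cuts after base 5 of each site (before the last base), so after positions 107, 126.
Circular molecule, 2 cuts → 2 fragments:
  108–126 → 19 bp
  127–144 then 1–107 → 18 + 107 = 125 bp
Sorted largest to smallest: 125, 19 bp.

125, 19 bp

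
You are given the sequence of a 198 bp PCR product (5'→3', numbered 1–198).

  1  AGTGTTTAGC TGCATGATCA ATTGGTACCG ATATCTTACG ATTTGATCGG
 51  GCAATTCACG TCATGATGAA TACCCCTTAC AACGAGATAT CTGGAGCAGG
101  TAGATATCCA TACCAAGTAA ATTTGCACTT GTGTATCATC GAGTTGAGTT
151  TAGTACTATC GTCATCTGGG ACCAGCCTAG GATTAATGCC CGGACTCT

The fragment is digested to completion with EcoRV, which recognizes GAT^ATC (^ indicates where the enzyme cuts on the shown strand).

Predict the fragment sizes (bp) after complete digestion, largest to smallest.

93, 56, 32, 17 bp

EcoRV sites (GATATC) start at positions 30, 86, 103.
EcoRV cuts after base 3 of each site, so after positions 32, 88, 105.
Linear molecule, 3 cuts → 4 fragments:
  1–32 → 32 bp
  33–88 → 56 bp
  89–105 → 17 bp
  106–198 → 93 bp
Sorted largest to smallest: 93, 56, 32, 17 bp.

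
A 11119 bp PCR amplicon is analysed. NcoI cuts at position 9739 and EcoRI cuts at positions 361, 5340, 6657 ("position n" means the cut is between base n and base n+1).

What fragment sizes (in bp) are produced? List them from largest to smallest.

4979, 3082, 1380, 1317, 361 bp

Combined cut positions (sorted): 361, 5340, 6657, 9739.
Linear molecule, 4 cuts → 5 fragments:
  361 − 0 = 361 bp
  5340 − 361 = 4979 bp
  6657 − 5340 = 1317 bp
  9739 − 6657 = 3082 bp
  11119 − 9739 = 1380 bp
Sorted largest to smallest: 4979, 3082, 1380, 1317, 361 bp.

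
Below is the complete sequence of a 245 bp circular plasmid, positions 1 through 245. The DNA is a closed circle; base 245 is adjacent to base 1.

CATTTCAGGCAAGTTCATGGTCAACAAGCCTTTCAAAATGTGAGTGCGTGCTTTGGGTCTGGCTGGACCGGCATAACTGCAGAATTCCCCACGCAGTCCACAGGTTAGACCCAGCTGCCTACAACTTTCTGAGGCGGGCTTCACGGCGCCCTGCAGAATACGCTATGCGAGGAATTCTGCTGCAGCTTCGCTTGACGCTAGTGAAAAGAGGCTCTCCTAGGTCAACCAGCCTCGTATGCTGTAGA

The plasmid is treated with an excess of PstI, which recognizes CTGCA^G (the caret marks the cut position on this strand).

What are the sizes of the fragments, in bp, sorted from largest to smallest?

142, 74, 29 bp

PstI sites (CTGCAG) start at positions 77, 151, 180.
PstI cuts after base 5 of each site (before the last base), so after positions 81, 155, 184.
Circular molecule, 3 cuts → 3 fragments:
  82–155 → 74 bp
  156–184 → 29 bp
  185–245 then 1–81 → 61 + 81 = 142 bp
Sorted largest to smallest: 142, 74, 29 bp.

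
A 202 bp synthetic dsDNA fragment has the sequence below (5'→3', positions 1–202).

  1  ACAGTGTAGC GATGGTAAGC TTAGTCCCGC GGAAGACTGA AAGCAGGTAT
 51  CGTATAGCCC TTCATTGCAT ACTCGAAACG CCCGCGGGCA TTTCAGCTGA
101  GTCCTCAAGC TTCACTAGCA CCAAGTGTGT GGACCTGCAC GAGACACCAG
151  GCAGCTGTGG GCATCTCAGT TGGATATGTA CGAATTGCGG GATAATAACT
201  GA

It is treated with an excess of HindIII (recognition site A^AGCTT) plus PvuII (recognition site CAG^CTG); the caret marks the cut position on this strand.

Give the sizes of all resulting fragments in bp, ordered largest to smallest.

79, 48, 47, 17, 11 bp

HindIII sites (AAGCTT) start at positions 17, 107.
HindIII cuts after the first base of each site, so after positions 17, 107.
PvuII sites (CAGCTG) start at positions 94, 152.
PvuII cuts after base 3 of each site, so after positions 96, 154.
Combined cut positions: 17, 96, 107, 154.
Linear molecule, 4 cuts → 5 fragments:
  1–17 → 17 bp
  18–96 → 79 bp
  97–107 → 11 bp
  108–154 → 47 bp
  155–202 → 48 bp
Sorted largest to smallest: 79, 48, 47, 17, 11 bp.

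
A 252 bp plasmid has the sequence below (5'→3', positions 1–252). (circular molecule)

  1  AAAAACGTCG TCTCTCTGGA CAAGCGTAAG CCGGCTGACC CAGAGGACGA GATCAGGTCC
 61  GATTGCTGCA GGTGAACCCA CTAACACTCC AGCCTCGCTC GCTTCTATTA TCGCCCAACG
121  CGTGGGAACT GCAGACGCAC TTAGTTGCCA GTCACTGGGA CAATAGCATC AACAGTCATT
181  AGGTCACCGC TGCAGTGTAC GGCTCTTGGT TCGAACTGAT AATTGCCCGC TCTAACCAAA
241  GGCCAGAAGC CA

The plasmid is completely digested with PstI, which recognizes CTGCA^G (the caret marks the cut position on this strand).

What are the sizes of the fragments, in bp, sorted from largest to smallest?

128, 63, 61 bp

PstI sites (CTGCAG) start at positions 66, 129, 190.
PstI cuts after base 5 of each site (before the last base), so after positions 70, 133, 194.
Circular molecule, 3 cuts → 3 fragments:
  71–133 → 63 bp
  134–194 → 61 bp
  195–252 then 1–70 → 58 + 70 = 128 bp
Sorted largest to smallest: 128, 63, 61 bp.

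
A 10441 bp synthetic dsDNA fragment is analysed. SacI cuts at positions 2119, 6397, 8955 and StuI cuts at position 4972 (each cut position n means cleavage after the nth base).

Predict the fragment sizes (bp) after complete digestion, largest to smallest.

2853, 2558, 2119, 1486, 1425 bp

Combined cut positions (sorted): 2119, 4972, 6397, 8955.
Linear molecule, 4 cuts → 5 fragments:
  2119 − 0 = 2119 bp
  4972 − 2119 = 2853 bp
  6397 − 4972 = 1425 bp
  8955 − 6397 = 2558 bp
  10441 − 8955 = 1486 bp
Sorted largest to smallest: 2853, 2558, 2119, 1486, 1425 bp.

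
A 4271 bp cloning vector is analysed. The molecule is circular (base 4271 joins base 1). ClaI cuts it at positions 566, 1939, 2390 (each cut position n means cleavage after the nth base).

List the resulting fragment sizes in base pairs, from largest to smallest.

2447, 1373, 451 bp

Circular molecule, 3 cuts → 3 fragments:
  1939 − 566 = 1373 bp
  2390 − 1939 = 451 bp
  wrap: 4271 − 2390 + 566 = 2447 bp
Sorted largest to smallest: 2447, 1373, 451 bp.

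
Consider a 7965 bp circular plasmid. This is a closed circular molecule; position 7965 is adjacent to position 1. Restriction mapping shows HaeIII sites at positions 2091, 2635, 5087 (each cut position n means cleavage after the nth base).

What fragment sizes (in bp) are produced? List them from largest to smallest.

Circular molecule, 3 cuts → 3 fragments:
  2635 − 2091 = 544 bp
  5087 − 2635 = 2452 bp
  wrap: 7965 − 5087 + 2091 = 4969 bp
Sorted largest to smallest: 4969, 2452, 544 bp.

4969, 2452, 544 bp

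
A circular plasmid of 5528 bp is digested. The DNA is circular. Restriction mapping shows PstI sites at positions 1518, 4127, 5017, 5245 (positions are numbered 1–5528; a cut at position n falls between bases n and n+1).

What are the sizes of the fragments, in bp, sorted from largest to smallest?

2609, 1801, 890, 228 bp

Circular molecule, 4 cuts → 4 fragments:
  4127 − 1518 = 2609 bp
  5017 − 4127 = 890 bp
  5245 − 5017 = 228 bp
  wrap: 5528 − 5245 + 1518 = 1801 bp
Sorted largest to smallest: 2609, 1801, 890, 228 bp.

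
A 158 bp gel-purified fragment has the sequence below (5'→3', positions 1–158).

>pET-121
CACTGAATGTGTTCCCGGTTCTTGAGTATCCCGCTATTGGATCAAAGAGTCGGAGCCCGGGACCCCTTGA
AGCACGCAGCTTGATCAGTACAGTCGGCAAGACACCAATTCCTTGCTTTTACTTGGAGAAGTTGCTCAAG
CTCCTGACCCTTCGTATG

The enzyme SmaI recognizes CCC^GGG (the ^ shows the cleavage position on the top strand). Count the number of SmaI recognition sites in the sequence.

1

CCCGGG occurs starting at position 56.
SmaI cuts at 1 site.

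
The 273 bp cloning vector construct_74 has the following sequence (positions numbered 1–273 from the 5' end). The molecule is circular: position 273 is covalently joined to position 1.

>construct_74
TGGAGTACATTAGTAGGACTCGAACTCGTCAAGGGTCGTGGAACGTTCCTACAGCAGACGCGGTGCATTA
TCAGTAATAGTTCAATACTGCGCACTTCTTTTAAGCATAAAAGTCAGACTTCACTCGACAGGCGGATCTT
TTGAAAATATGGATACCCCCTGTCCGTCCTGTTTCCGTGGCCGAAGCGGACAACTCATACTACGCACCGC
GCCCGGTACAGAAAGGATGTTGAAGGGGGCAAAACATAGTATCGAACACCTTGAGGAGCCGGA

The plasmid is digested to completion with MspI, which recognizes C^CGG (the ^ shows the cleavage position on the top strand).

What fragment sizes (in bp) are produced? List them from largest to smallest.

MspI sites (CCGG) start at positions 213, 269.
MspI cuts after the first base of each site, so after positions 213, 269.
Circular molecule, 2 cuts → 2 fragments:
  214–269 → 56 bp
  270–273 then 1–213 → 4 + 213 = 217 bp
Sorted largest to smallest: 217, 56 bp.

217, 56 bp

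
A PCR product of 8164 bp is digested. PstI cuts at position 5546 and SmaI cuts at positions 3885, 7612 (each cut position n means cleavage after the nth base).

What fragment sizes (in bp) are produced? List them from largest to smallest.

Combined cut positions (sorted): 3885, 5546, 7612.
Linear molecule, 3 cuts → 4 fragments:
  3885 − 0 = 3885 bp
  5546 − 3885 = 1661 bp
  7612 − 5546 = 2066 bp
  8164 − 7612 = 552 bp
Sorted largest to smallest: 3885, 2066, 1661, 552 bp.

3885, 2066, 1661, 552 bp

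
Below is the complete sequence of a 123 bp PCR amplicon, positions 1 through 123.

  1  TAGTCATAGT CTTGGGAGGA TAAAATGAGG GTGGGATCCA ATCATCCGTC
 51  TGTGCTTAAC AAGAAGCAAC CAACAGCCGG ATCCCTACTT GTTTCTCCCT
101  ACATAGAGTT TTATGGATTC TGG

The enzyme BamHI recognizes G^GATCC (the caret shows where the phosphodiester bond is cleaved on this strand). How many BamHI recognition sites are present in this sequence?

2

GGATCC occurs starting at positions 34, 79.
BamHI cuts at 2 sites.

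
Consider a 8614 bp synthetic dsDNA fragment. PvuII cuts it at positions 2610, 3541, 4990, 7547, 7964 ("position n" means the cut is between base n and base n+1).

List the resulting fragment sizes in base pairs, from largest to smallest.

Linear molecule, 5 cuts → 6 fragments:
  2610 − 0 = 2610 bp
  3541 − 2610 = 931 bp
  4990 − 3541 = 1449 bp
  7547 − 4990 = 2557 bp
  7964 − 7547 = 417 bp
  8614 − 7964 = 650 bp
Sorted largest to smallest: 2610, 2557, 1449, 931, 650, 417 bp.

2610, 2557, 1449, 931, 650, 417 bp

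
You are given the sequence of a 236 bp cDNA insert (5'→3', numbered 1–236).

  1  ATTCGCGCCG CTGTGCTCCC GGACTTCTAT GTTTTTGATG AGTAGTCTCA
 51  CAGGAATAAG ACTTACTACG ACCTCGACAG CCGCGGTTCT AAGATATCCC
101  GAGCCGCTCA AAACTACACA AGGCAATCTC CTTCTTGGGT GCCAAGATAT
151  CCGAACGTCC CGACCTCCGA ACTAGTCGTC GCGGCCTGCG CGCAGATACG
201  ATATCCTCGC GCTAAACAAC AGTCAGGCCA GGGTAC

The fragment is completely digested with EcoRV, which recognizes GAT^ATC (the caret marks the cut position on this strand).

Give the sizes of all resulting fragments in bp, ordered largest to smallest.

95, 54, 53, 34 bp

EcoRV sites (GATATC) start at positions 93, 146, 200.
EcoRV cuts after base 3 of each site, so after positions 95, 148, 202.
Linear molecule, 3 cuts → 4 fragments:
  1–95 → 95 bp
  96–148 → 53 bp
  149–202 → 54 bp
  203–236 → 34 bp
Sorted largest to smallest: 95, 54, 53, 34 bp.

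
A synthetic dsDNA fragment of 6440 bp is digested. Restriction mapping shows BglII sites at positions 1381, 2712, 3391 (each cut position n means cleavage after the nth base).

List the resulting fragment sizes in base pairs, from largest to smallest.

3049, 1381, 1331, 679 bp

Linear molecule, 3 cuts → 4 fragments:
  1381 − 0 = 1381 bp
  2712 − 1381 = 1331 bp
  3391 − 2712 = 679 bp
  6440 − 3391 = 3049 bp
Sorted largest to smallest: 3049, 1381, 1331, 679 bp.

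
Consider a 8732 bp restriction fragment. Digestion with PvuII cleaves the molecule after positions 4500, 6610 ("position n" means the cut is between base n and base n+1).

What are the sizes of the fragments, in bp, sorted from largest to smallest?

4500, 2122, 2110 bp

Linear molecule, 2 cuts → 3 fragments:
  4500 − 0 = 4500 bp
  6610 − 4500 = 2110 bp
  8732 − 6610 = 2122 bp
Sorted largest to smallest: 4500, 2122, 2110 bp.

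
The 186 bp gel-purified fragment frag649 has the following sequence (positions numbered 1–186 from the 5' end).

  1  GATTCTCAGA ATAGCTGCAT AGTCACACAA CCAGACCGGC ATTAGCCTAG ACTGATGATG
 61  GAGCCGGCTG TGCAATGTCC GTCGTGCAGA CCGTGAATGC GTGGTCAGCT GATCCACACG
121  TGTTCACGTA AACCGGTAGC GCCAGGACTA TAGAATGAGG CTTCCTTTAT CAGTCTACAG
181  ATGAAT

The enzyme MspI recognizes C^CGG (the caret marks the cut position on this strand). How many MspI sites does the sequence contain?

CCGG occurs starting at positions 36, 64, 133.
MspI cuts at 3 sites.

3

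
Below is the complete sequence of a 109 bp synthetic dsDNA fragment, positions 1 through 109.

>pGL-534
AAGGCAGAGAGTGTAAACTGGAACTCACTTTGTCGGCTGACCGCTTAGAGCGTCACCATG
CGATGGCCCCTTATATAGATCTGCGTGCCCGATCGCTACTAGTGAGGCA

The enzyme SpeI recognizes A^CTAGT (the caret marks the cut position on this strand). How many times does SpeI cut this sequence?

1

ACTAGT occurs starting at position 98.
SpeI cuts at 1 site.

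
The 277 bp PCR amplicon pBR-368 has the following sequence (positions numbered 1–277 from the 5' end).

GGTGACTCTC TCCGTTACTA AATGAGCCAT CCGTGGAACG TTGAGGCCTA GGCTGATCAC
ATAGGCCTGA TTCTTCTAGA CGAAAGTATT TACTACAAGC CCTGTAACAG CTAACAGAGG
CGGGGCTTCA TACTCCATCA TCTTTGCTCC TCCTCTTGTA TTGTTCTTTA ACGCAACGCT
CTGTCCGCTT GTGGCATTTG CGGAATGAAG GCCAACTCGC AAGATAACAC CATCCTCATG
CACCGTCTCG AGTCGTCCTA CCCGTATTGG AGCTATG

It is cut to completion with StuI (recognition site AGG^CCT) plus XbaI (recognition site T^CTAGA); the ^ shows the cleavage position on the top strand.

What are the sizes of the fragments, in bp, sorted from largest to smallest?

202, 46, 19, 10 bp

StuI sites (AGGCCT) start at positions 44, 63.
StuI cuts after base 3 of each site, so after positions 46, 65.
The XbaI site (TCTAGA) starts at position 75.
XbaI cuts after the first base of each site, so after position 75.
Combined cut positions: 46, 65, 75.
Linear molecule, 3 cuts → 4 fragments:
  1–46 → 46 bp
  47–65 → 19 bp
  66–75 → 10 bp
  76–277 → 202 bp
Sorted largest to smallest: 202, 46, 19, 10 bp.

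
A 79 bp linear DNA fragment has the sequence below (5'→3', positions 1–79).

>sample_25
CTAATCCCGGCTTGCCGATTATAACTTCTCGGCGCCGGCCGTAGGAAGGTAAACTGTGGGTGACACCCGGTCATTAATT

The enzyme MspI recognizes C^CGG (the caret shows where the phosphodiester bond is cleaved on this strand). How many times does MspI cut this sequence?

3

CCGG occurs starting at positions 7, 35, 67.
MspI cuts at 3 sites.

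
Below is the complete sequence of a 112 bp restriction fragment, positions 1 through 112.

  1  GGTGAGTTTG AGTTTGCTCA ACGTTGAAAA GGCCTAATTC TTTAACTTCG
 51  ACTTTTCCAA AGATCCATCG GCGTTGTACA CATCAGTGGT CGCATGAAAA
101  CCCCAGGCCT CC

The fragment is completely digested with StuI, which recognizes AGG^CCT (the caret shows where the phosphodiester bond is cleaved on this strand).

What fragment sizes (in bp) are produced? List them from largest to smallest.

75, 32, 5 bp

StuI sites (AGGCCT) start at positions 30, 105.
StuI cuts after base 3 of each site, so after positions 32, 107.
Linear molecule, 2 cuts → 3 fragments:
  1–32 → 32 bp
  33–107 → 75 bp
  108–112 → 5 bp
Sorted largest to smallest: 75, 32, 5 bp.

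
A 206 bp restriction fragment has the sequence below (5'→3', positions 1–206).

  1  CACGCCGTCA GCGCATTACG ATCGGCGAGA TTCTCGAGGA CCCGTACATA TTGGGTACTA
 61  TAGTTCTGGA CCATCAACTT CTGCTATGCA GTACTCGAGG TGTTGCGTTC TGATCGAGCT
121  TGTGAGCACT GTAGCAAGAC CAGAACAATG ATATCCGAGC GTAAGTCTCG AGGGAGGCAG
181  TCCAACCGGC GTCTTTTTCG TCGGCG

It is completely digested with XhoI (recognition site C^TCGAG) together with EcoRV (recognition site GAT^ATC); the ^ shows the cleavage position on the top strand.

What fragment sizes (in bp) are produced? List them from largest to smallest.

61, 58, 39, 33, 15 bp

XhoI sites (CTCGAG) start at positions 33, 94, 167.
XhoI cuts after the first base of each site, so after positions 33, 94, 167.
The EcoRV site (GATATC) starts at position 150.
EcoRV cuts after base 3 of each site, so after position 152.
Combined cut positions: 33, 94, 152, 167.
Linear molecule, 4 cuts → 5 fragments:
  1–33 → 33 bp
  34–94 → 61 bp
  95–152 → 58 bp
  153–167 → 15 bp
  168–206 → 39 bp
Sorted largest to smallest: 61, 58, 39, 33, 15 bp.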